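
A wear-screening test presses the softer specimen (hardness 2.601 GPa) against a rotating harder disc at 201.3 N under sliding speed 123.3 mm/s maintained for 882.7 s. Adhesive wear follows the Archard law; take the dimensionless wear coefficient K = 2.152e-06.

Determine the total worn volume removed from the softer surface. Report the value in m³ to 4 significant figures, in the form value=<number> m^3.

value=1.813e-11 m^3

The computation maintains full float precision — the intermediates appear rounded. Rounded just once: four significant digits.
Convert: Sliding speed v = 123.3 mm/s = 0.1233 m/s. Distance L = v·t = 0.1233 m/s × 882.7 s = 108.8 m.
Convert: Hardness H = 2.601 GPa = 2.601e+09 Pa.
Restated in SI base units: W = 201.3 N, H = 2.601e+09 Pa, K = 2.152e-06.
By Archard's law, V = K·W·L/H = 2.152e-06 · 201.3 · 108.8 / 2.601e+09 = 1.813e-11 m³.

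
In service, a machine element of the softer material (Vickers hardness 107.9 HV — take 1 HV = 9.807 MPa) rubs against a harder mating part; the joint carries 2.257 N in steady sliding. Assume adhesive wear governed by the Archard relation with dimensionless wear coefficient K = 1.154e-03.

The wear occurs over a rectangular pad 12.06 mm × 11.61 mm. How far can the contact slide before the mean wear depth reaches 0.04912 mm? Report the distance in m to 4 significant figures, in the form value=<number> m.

value=2794 m

Intermediate values are printed rounded, and all arithmetic keeps full precision; a single final rounding to 4 significant figures.
Hardness H = 107.9 HV × 9.807 MPa/HV = 1058 MPa = 1.058e+09 Pa.
Pad sides 12.06 mm × 11.61 mm = 0.01206 m × 0.01161 m. Contact area A = 0.01206 m × 0.01161 m = 1.400e-04 m².
Depth limit h_lim = 0.04912 mm = 4.912e-05 m.
Collected in SI base units: W = 2.257 N, H = 1.058e+09 Pa, K = 1.154e-03.
Limit volume V_lim = h_lim·A = 4.912e-05 · 1.400e-04 = 6.878e-09 m³.
Life L = V_lim·H/(K·W) = 6.878e-09 · 1.058e+09 / (1.154e-03 · 2.257) = 2794 m.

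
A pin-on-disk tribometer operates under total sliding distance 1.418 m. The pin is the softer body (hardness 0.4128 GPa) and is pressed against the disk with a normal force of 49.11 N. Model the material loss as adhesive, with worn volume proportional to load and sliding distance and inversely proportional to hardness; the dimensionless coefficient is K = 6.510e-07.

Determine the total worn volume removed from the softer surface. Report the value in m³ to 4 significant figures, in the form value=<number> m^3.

Intermediates are printed rounded. The computation maintains full precision; rounded once at the end, at four significant figures.
Convert: Hardness H = 0.4128 GPa = 4.128e+08 Pa.
Collected in SI base units: W = 49.11 N, H = 4.128e+08 Pa, K = 6.510e-07.
By Archard's law, V = K·W·L/H = 6.510e-07 · 49.11 · 1.418 / 4.128e+08 = 1.098e-13 m³.

value=1.098e-13 m^3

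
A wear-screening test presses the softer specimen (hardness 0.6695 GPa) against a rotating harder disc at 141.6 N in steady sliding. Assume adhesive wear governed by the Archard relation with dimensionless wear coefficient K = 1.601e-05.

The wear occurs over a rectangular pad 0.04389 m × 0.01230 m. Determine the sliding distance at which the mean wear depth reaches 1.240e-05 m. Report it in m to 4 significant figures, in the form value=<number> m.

All arithmetic runs at full float precision — intermediate values are displayed rounded — one last rounding, at 4 significant figures.
Convert: Hardness H = 0.6695 GPa = 6.695e+08 Pa.
Convert: Contact area A = 0.04389 m × 0.01230 m = 5.398e-04 m².
Working in SI base units: W = 141.6 N, H = 6.695e+08 Pa, K = 1.601e-05.
Permissible volume V_lim = h_lim·A = 1.240e-05 · 5.398e-04 = 6.694e-09 m³.
Thus life L = V_lim·H/(K·W) = 6.694e-09 · 6.695e+08 / (1.601e-05 · 141.6) = 1977 m.

value=1977 m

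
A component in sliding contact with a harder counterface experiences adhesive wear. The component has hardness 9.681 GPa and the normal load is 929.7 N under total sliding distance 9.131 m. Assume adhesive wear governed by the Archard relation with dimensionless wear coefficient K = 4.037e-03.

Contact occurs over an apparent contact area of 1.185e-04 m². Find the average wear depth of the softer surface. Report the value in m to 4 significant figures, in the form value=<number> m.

value=2.987e-05 m

All working math keeps exact precision. Intermediate values are shown rounded — rounded once at the end: 4 significant digits.
Hardness H = 9.681 GPa = 9.681e+09 Pa.
Collected in SI base units: W = 929.7 N, H = 9.681e+09 Pa, K = 4.037e-03.
By Archard's law, V = K·W·L/H = 4.037e-03 · 929.7 · 9.131 / 9.681e+09 = 3.540e-09 m³.
Depth h = V/A = 3.540e-09 / 1.185e-04 = 2.987e-05 m.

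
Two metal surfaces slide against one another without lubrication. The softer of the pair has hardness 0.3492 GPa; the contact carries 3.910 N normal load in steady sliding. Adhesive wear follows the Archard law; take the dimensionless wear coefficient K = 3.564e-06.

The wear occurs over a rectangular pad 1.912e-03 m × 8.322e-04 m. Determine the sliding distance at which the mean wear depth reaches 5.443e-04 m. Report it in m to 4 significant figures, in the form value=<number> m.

The intermediates are shown rounded; all working math carries exact precision. Rounded just once to four significant figures.
Hardness H = 0.3492 GPa = 3.492e+08 Pa.
Contact area A = 1.912e-03 m × 8.322e-04 m = 1.591e-06 m².
SI base units throughout: W = 3.910 N, H = 3.492e+08 Pa, K = 3.564e-06.
Volume at the limit: V_lim = h_lim·A = 5.443e-04 · 1.591e-06 = 8.661e-10 m³.
So the life L = V_lim·H/(K·W) = 8.661e-10 · 3.492e+08 / (3.564e-06 · 3.910) = 2.170e+04 m.

value=2.170e+04 m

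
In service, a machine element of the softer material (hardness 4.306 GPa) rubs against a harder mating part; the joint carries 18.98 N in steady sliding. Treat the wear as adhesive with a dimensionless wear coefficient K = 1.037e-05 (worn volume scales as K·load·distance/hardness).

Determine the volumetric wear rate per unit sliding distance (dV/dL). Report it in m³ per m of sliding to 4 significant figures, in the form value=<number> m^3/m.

The intermediates appear rounded. All working math runs at exact precision, and rounded just once: 4 significant figures.
Hardness H = 4.306 GPa = 4.306e+09 Pa.
Restated in SI base units: W = 18.98 N, H = 4.306e+09 Pa, K = 1.037e-05.
The wear rate dV/dL = K·W/H (independent of L): 1.037e-05 · 18.98 / 4.306e+09 = 4.571e-14 m³/m.

value=4.571e-14 m^3/m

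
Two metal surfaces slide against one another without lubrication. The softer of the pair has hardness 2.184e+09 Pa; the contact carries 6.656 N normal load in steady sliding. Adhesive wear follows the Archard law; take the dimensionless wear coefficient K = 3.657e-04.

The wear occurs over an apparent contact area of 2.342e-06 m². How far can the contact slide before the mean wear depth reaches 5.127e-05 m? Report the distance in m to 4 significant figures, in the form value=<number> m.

value=107.7 m

Intermediate values are displayed rounded; the algebra keeps full precision — rounded just once to 4 significant figures.
Restated in SI base units: W = 6.656 N, H = 2.184e+09 Pa, K = 3.657e-04.
Allowed volume V_lim = h_lim·A = 5.127e-05 · 2.342e-06 = 1.201e-10 m³.
Sliding life L = V_lim·H/(K·W) = 1.201e-10 · 2.184e+09 / (3.657e-04 · 6.656) = 107.7 m.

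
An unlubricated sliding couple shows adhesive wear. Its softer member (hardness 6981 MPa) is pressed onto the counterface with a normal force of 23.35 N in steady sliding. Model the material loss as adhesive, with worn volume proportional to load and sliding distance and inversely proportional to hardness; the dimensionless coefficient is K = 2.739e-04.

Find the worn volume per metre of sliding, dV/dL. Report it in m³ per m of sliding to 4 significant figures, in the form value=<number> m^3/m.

The computation keeps exact precision; shown intermediates are rounded; rounded once at the end: four significant digits.
Hardness H = 6981 MPa = 6.981e+09 Pa.
In SI base units, W = 23.35 N, H = 6.981e+09 Pa, K = 2.739e-04.
Volumetric rate dV/dL = K·W/H (no L dependence): 2.739e-04 · 23.35 / 6.981e+09 = 9.161e-13 m³/m.

value=9.161e-13 m^3/m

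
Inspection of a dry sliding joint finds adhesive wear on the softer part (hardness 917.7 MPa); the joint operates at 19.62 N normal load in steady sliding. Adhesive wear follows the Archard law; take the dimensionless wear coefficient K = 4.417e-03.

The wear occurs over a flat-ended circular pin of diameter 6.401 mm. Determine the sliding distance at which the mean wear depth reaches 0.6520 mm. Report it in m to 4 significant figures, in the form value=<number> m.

value=222.2 m

Every step holds full precision — displayed values are rounded, and rounded just once, at 4 significant digits.
Hardness H = 917.7 MPa = 9.177e+08 Pa.
Pin diameter d = 6.401 mm = 0.006401 m. Contact area A = π·d²/4 = π·(0.006401 m)²/4 = 3.218e-05 m².
Depth limit h_lim = 0.6520 mm = 6.520e-04 m.
Restated in SI base units: W = 19.62 N, H = 9.177e+08 Pa, K = 4.417e-03.
Permissible volume V_lim = h_lim·A = 6.520e-04 · 3.218e-05 = 2.098e-08 m³.
Sliding life L = V_lim·H/(K·W) = 2.098e-08 · 9.177e+08 / (4.417e-03 · 19.62) = 222.2 m.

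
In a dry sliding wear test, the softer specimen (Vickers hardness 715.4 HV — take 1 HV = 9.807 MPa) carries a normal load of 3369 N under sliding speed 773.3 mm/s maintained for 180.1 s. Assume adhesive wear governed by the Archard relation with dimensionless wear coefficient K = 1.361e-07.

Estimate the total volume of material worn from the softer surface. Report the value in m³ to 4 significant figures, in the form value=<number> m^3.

value=9.102e-12 m^3

Each operation carries exact precision, and intermediates appear rounded. Rounded once at the end to four significant digits.
Convert: Sliding speed v = 773.3 mm/s = 0.7733 m/s. Sliding distance L = v·t = 0.7733 m/s × 180.1 s = 139.3 m.
Convert: Hardness H = 715.4 HV × 9.807 MPa/HV = 7016 MPa = 7.016e+09 Pa.
As SI base values: W = 3369 N, H = 7.016e+09 Pa, K = 1.361e-07.
Volume removed: V = K·W·L/H = 1.361e-07 · 3369 · 139.3 / 7.016e+09 = 9.102e-12 m³.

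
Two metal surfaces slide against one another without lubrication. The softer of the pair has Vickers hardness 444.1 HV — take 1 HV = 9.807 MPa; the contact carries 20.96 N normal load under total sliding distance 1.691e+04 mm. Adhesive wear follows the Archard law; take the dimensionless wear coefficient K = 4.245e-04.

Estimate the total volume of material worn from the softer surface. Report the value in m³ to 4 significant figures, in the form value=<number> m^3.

Every step holds exact precision, and intermediate values are printed rounded. Rounded just once, at 4 significant figures.
Convert: Total distance L = 1.691e+04 mm = 16.91 m.
Convert: Hardness H = 444.1 HV × 9.807 MPa/HV = 4355 MPa = 4.355e+09 Pa.
In SI base units, W = 20.96 N, H = 4.355e+09 Pa, K = 4.245e-04.
Worn volume V = K·W·L/H = 4.245e-04 · 20.96 · 16.91 / 4.355e+09 = 3.455e-11 m³.

value=3.455e-11 m^3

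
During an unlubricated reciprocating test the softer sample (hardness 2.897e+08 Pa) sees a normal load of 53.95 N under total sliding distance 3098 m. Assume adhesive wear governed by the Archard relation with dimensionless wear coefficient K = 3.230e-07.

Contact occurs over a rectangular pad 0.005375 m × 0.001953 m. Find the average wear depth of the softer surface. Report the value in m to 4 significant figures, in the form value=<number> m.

Intermediate values appear rounded. All working math carries full float precision; one final rounding, at four significant digits.
Convert: Contact area A = 0.005375 m × 0.001953 m = 1.050e-05 m².
In SI base units: W = 53.95 N, H = 2.897e+08 Pa, K = 3.230e-07.
Archard relation: V = K·W·L/H = 3.230e-07 · 53.95 · 3098 / 2.897e+08 = 1.863e-10 m³.
Mean depth h = V/A = 1.863e-10 / 1.050e-05 = 1.775e-05 m.

value=1.775e-05 m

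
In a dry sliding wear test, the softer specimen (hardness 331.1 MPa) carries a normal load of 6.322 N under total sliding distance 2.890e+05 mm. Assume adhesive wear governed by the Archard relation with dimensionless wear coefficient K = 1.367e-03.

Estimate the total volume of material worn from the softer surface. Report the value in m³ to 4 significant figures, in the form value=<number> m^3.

value=7.543e-09 m^3

Intermediate values are shown rounded. All working math maintains full float precision; rounded once at the end to 4 significant digits.
Convert: The distance L = 2.890e+05 mm = 289.0 m.
Convert: Hardness H = 331.1 MPa = 3.311e+08 Pa.
Collected in SI base units: W = 6.322 N, H = 3.311e+08 Pa, K = 1.367e-03.
Volume removed: V = K·W·L/H = 1.367e-03 · 6.322 · 289.0 / 3.311e+08 = 7.543e-09 m³.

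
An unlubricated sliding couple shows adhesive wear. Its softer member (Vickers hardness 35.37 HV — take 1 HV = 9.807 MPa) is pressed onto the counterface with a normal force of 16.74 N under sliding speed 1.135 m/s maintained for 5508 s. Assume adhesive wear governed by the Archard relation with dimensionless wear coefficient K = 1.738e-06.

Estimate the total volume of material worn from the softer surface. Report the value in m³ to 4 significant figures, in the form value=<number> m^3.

value=5.244e-10 m^3

All working math carries exact precision — the intermediates appear rounded; one final rounding, at 4 significant digits.
Sliding distance L = v·t = 1.135 m/s × 5508 s = 6252 m.
Hardness H = 35.37 HV × 9.807 MPa/HV = 346.9 MPa = 3.469e+08 Pa.
Expressed in SI base units: W = 16.74 N, H = 3.469e+08 Pa, K = 1.738e-06.
Apply Archard: V = K·W·L/H = 1.738e-06 · 16.74 · 6252 / 3.469e+08 = 5.244e-10 m³.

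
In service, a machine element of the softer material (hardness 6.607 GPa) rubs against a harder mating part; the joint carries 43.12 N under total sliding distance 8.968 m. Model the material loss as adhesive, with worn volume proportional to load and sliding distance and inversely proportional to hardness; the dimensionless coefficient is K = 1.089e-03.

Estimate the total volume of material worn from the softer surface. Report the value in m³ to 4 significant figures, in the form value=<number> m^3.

value=6.374e-11 m^3

Intermediates are displayed rounded — all arithmetic runs at exact precision, and one last rounding: 4 significant digits.
Hardness H = 6.607 GPa = 6.607e+09 Pa.
In SI base units, W = 43.12 N, H = 6.607e+09 Pa, K = 1.089e-03.
Archard volume V = K·W·L/H = 1.089e-03 · 43.12 · 8.968 / 6.607e+09 = 6.374e-11 m³.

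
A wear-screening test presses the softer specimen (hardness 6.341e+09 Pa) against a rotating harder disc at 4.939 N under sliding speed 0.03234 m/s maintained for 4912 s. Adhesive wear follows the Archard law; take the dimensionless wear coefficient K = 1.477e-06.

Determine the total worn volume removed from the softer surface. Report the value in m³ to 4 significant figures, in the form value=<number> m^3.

value=1.828e-13 m^3

Every step maintains exact precision, and the intermediates are displayed rounded — rounded just once: 4 significant figures.
Sliding distance L = v·t = 0.03234 m/s × 4912 s = 158.9 m.
As SI base values: W = 4.939 N, H = 6.341e+09 Pa, K = 1.477e-06.
Wear volume V = K·W·L/H = 1.477e-06 · 4.939 · 158.9 / 6.341e+09 = 1.828e-13 m³.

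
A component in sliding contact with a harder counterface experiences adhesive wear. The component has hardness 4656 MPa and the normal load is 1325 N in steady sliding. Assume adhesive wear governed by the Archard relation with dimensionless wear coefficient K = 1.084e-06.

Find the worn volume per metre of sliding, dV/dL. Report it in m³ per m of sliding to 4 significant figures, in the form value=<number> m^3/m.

value=3.085e-13 m^3/m

Intermediates are printed rounded; all working math carries full precision, and one final rounding: 4 significant digits.
Convert: Hardness H = 4656 MPa = 4.656e+09 Pa.
SI base units throughout: W = 1325 N, H = 4.656e+09 Pa, K = 1.084e-06.
Wear rate dV/dL = K·W/H — distance-free: 1.084e-06 · 1325 / 4.656e+09 = 3.085e-13 m³/m.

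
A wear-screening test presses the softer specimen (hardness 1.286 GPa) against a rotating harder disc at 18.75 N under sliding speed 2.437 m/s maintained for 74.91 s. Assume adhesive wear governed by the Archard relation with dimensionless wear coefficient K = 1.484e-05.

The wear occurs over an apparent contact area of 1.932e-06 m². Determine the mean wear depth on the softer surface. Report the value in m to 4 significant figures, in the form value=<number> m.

The intermediates are displayed rounded — every step keeps full precision; a single final rounding: four significant digits.
The distance L = v·t = 2.437 m/s × 74.91 s = 182.6 m.
Hardness H = 1.286 GPa = 1.286e+09 Pa.
Working in SI base units: W = 18.75 N, H = 1.286e+09 Pa, K = 1.484e-05.
Archard relation: V = K·W·L/H = 1.484e-05 · 18.75 · 182.6 / 1.286e+09 = 3.950e-11 m³.
Mean depth h = V/A = 3.950e-11 / 1.932e-06 = 2.044e-05 m.

value=2.044e-05 m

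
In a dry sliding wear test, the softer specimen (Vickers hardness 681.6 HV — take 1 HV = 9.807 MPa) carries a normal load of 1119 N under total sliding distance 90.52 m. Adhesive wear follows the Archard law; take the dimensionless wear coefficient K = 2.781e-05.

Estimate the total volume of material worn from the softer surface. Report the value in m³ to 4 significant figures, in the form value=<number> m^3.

Each operation maintains full precision. Intermediates are printed rounded; a single final rounding to four significant figures.
Convert: Hardness H = 681.6 HV × 9.807 MPa/HV = 6684 MPa = 6.684e+09 Pa.
In SI base units: W = 1119 N, H = 6.684e+09 Pa, K = 2.781e-05.
Archard relation: V = K·W·L/H = 2.781e-05 · 1119 · 90.52 / 6.684e+09 = 4.214e-10 m³.

value=4.214e-10 m^3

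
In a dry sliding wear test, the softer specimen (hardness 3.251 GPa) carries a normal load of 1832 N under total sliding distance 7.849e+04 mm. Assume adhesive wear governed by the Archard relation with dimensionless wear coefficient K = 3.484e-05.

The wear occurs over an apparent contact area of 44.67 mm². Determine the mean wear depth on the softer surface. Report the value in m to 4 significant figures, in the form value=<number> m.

All arithmetic carries exact precision — intermediates are shown rounded — rounded just once, at 4 significant figures.
Path length L = 7.849e+04 mm = 78.49 m.
Hardness H = 3.251 GPa = 3.251e+09 Pa.
Contact area A = 44.67 mm² = 4.467e-05 m².
Working in SI base units: W = 1832 N, H = 3.251e+09 Pa, K = 3.484e-05.
By Archard's law, V = K·W·L/H = 3.484e-05 · 1832 · 78.49 / 3.251e+09 = 1.541e-09 m³.
Wear depth h = V/A = 1.541e-09 / 4.467e-05 = 3.450e-05 m.

value=3.450e-05 m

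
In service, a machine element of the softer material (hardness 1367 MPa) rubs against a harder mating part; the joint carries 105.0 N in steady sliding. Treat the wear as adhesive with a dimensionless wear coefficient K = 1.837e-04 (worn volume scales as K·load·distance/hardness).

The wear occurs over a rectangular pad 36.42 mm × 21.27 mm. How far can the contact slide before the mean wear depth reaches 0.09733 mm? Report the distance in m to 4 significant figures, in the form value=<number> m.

value=5343 m

The computation holds exact precision — the intermediates are displayed rounded; a lone final rounding to four significant figures.
Hardness H = 1367 MPa = 1.367e+09 Pa.
Pad sides 36.42 mm × 21.27 mm = 0.03642 m × 0.02127 m. Contact area A = 0.03642 m × 0.02127 m = 7.747e-04 m².
Depth limit h_lim = 0.09733 mm = 9.733e-05 m.
Restated in SI base units: W = 105.0 N, H = 1.367e+09 Pa, K = 1.837e-04.
Wearable volume V_lim = h_lim·A = 9.733e-05 · 7.747e-04 = 7.540e-08 m³.
So the life L = V_lim·H/(K·W) = 7.540e-08 · 1.367e+09 / (1.837e-04 · 105.0) = 5343 m.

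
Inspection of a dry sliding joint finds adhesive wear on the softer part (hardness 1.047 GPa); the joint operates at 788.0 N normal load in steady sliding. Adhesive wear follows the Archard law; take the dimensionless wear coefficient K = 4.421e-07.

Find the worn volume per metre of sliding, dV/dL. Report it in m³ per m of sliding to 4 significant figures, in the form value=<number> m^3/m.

The computation runs at exact precision; the intermediates are printed rounded; one final rounding: four significant figures.
Hardness H = 1.047 GPa = 1.047e+09 Pa.
In SI base units, W = 788.0 N, H = 1.047e+09 Pa, K = 4.421e-07.
The wear rate dV/dL = K·W/H, per unit distance: 4.421e-07 · 788.0 / 1.047e+09 = 3.327e-13 m³/m.

value=3.327e-13 m^3/m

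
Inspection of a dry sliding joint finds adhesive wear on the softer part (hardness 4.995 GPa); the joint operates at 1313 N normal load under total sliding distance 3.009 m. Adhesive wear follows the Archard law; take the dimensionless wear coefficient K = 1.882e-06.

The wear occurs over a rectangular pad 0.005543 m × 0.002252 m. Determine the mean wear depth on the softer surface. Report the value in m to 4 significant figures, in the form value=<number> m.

Quoted intermediates are rounded; all working math maintains exact precision — one last rounding, at four significant digits.
Hardness H = 4.995 GPa = 4.995e+09 Pa.
Contact area A = 0.005543 m × 0.002252 m = 1.248e-05 m².
SI base units throughout: W = 1313 N, H = 4.995e+09 Pa, K = 1.882e-06.
By Archard's law, V = K·W·L/H = 1.882e-06 · 1313 · 3.009 / 4.995e+09 = 1.489e-12 m³.
Depth h = V/A = 1.489e-12 / 1.248e-05 = 1.192e-07 m.

value=1.192e-07 m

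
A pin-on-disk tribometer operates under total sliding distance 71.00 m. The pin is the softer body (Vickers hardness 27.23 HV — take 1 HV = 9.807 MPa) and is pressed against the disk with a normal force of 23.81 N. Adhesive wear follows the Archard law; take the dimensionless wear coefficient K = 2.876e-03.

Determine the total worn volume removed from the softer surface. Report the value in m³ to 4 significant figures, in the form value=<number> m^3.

Displayed values are rounded. Every step runs at full precision, and one last rounding to 4 significant figures.
Hardness H = 27.23 HV × 9.807 MPa/HV = 267.0 MPa = 2.670e+08 Pa.
In SI base units: W = 23.81 N, H = 2.670e+08 Pa, K = 2.876e-03.
Worn volume V = K·W·L/H = 2.876e-03 · 23.81 · 71.00 / 2.670e+08 = 1.821e-08 m³.

value=1.821e-08 m^3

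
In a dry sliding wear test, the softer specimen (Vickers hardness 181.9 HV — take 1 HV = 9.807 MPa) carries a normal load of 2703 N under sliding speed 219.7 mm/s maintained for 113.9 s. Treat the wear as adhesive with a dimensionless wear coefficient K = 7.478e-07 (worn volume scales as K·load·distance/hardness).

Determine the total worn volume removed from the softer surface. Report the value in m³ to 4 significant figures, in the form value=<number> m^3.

Displayed values are rounded; all working math runs at full float precision; rounded once at the end to 4 significant figures.
Sliding speed v = 219.7 mm/s = 0.2197 m/s. Path length L = v·t = 0.2197 m/s × 113.9 s = 25.02 m.
Hardness H = 181.9 HV × 9.807 MPa/HV = 1784 MPa = 1.784e+09 Pa.
Restated in SI base units: W = 2703 N, H = 1.784e+09 Pa, K = 7.478e-07.
The Archard volume V = K·W·L/H = 7.478e-07 · 2703 · 25.02 / 1.784e+09 = 2.835e-11 m³.

value=2.835e-11 m^3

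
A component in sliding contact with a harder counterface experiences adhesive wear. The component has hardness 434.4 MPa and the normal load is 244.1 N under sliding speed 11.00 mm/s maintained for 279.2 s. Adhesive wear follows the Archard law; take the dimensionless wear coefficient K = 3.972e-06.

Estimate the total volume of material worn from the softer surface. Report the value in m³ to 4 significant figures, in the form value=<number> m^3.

value=6.855e-12 m^3

Intermediates are printed rounded; all arithmetic runs at full precision. Rounded once at the end to 4 significant figures.
Convert: Sliding speed v = 11.00 mm/s = 0.01100 m/s. The distance L = v·t = 0.01100 m/s × 279.2 s = 3.071 m.
Convert: Hardness H = 434.4 MPa = 4.344e+08 Pa.
Collected in SI base units: W = 244.1 N, H = 4.344e+08 Pa, K = 3.972e-06.
Apply Archard: V = K·W·L/H = 3.972e-06 · 244.1 · 3.071 / 4.344e+08 = 6.855e-12 m³.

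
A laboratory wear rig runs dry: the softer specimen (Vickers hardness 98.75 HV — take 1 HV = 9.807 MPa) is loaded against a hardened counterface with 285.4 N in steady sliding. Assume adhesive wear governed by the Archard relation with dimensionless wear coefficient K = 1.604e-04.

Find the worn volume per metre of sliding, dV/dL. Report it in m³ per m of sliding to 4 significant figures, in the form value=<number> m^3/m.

All arithmetic holds full float precision; the intermediates are displayed rounded — a lone final rounding to four significant figures.
Hardness H = 98.75 HV × 9.807 MPa/HV = 968.4 MPa = 9.684e+08 Pa.
Working in SI base units: W = 285.4 N, H = 9.684e+08 Pa, K = 1.604e-04.
Volumetric rate dV/dL = K·W/H (no L dependence): 1.604e-04 · 285.4 / 9.684e+08 = 4.727e-11 m³/m.

value=4.727e-11 m^3/m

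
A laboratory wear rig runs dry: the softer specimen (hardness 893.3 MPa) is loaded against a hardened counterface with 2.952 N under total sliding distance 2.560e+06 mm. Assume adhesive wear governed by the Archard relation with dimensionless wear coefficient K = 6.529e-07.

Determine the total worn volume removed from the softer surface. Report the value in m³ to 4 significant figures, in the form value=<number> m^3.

value=5.523e-12 m^3

The intermediates are shown rounded — all arithmetic carries full precision; a single final rounding, at four significant digits.
Convert: Distance L = 2.560e+06 mm = 2560 m.
Convert: Hardness H = 893.3 MPa = 8.933e+08 Pa.
Expressed in SI base units: W = 2.952 N, H = 8.933e+08 Pa, K = 6.529e-07.
Archard relation: V = K·W·L/H = 6.529e-07 · 2.952 · 2560 / 8.933e+08 = 5.523e-12 m³.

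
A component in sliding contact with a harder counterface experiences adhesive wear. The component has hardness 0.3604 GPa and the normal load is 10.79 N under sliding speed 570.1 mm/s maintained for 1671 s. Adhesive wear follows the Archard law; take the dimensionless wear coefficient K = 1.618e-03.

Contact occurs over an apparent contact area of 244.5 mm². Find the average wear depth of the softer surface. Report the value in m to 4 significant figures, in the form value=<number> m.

value=1.887e-04 m

Intermediate values are displayed rounded, and all arithmetic carries exact precision; rounded just once, at four significant figures.
Sliding speed v = 570.1 mm/s = 0.5701 m/s. The distance L = v·t = 0.5701 m/s × 1671 s = 952.6 m.
Hardness H = 0.3604 GPa = 3.604e+08 Pa.
Contact area A = 244.5 mm² = 2.445e-04 m².
Restated in SI base units: W = 10.79 N, H = 3.604e+08 Pa, K = 1.618e-03.
Apply Archard: V = K·W·L/H = 1.618e-03 · 10.79 · 952.6 / 3.604e+08 = 4.615e-08 m³.
Average depth h = V/A = 4.615e-08 / 2.445e-04 = 1.887e-04 m.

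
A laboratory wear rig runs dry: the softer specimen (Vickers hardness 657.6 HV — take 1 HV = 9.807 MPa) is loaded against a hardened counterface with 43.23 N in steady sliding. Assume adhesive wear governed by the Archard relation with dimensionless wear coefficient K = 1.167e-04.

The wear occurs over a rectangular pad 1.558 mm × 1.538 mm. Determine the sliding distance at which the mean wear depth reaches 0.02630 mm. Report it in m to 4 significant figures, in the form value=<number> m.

The algebra keeps full float precision. Intermediates are displayed rounded. Rounded once at the end: 4 significant figures.
Hardness H = 657.6 HV × 9.807 MPa/HV = 6449 MPa = 6.449e+09 Pa.
Pad sides 1.558 mm × 1.538 mm = 0.001558 m × 0.001538 m. Contact area A = 0.001558 m × 0.001538 m = 2.396e-06 m².
Depth limit h_lim = 0.02630 mm = 2.630e-05 m.
Collected in SI base units: W = 43.23 N, H = 6.449e+09 Pa, K = 1.167e-04.
Wearable volume V_lim = h_lim·A = 2.630e-05 · 2.396e-06 = 6.302e-11 m³.
Inverting, life L = V_lim·H/(K·W) = 6.302e-11 · 6.449e+09 / (1.167e-04 · 43.23) = 80.56 m.

value=80.56 m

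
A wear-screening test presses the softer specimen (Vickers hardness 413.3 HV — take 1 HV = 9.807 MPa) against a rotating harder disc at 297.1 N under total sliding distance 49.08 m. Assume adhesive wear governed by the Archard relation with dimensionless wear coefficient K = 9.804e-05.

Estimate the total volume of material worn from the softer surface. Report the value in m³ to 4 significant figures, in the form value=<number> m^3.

value=3.527e-10 m^3

The intermediates appear rounded — each operation keeps exact precision, and one final rounding, at 4 significant figures.
Hardness H = 413.3 HV × 9.807 MPa/HV = 4053 MPa = 4.053e+09 Pa.
As SI base values: W = 297.1 N, H = 4.053e+09 Pa, K = 9.804e-05.
Wear volume V = K·W·L/H = 9.804e-05 · 297.1 · 49.08 / 4.053e+09 = 3.527e-10 m³.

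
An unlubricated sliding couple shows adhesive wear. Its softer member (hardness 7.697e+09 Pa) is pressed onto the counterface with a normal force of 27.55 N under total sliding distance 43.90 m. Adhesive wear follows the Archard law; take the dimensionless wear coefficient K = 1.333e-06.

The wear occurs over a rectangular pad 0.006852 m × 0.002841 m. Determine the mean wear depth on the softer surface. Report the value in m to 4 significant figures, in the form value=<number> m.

The intermediates appear rounded; every step holds full precision. Rounded just once to four significant figures.
Contact area A = 0.006852 m × 0.002841 m = 1.947e-05 m².
In SI base units: W = 27.55 N, H = 7.697e+09 Pa, K = 1.333e-06.
Volume removed: V = K·W·L/H = 1.333e-06 · 27.55 · 43.90 / 7.697e+09 = 2.095e-13 m³.
Average depth h = V/A = 2.095e-13 / 1.947e-05 = 1.076e-08 m.

value=1.076e-08 m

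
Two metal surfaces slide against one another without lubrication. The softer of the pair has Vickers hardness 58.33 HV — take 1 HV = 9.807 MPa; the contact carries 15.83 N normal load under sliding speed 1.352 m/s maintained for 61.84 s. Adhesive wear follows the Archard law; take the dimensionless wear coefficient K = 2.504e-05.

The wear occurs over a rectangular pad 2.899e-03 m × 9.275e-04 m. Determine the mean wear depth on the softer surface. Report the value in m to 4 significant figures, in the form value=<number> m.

value=2.155e-05 m

Shown intermediates are rounded — the computation maintains full precision — rounded once at the end: 4 significant digits.
Convert: Distance covered L = v·t = 1.352 m/s × 61.84 s = 83.61 m.
Convert: Hardness H = 58.33 HV × 9.807 MPa/HV = 572.0 MPa = 5.720e+08 Pa.
Convert: Contact area A = 2.899e-03 m × 9.275e-04 m = 2.689e-06 m².
As SI base values: W = 15.83 N, H = 5.720e+08 Pa, K = 2.504e-05.
Wear volume V = K·W·L/H = 2.504e-05 · 15.83 · 83.61 / 5.720e+08 = 5.793e-11 m³.
Mean wear depth h = V/A = 5.793e-11 / 2.689e-06 = 2.155e-05 m.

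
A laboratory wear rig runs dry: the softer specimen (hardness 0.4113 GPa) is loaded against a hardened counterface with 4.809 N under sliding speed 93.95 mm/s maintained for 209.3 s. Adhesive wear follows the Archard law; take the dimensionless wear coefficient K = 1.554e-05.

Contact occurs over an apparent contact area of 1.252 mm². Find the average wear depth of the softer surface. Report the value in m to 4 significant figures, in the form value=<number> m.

All working math holds exact precision. The intermediates appear rounded — rounded just once: four significant figures.
Convert: Sliding speed v = 93.95 mm/s = 0.09395 m/s. Distance covered L = v·t = 0.09395 m/s × 209.3 s = 19.66 m.
Convert: Hardness H = 0.4113 GPa = 4.113e+08 Pa.
Convert: Contact area A = 1.252 mm² = 1.252e-06 m².
Restated in SI base units: W = 4.809 N, H = 4.113e+08 Pa, K = 1.554e-05.
Archard relation: V = K·W·L/H = 1.554e-05 · 4.809 · 19.66 / 4.113e+08 = 3.573e-12 m³.
Depth h = V/A = 3.573e-12 / 1.252e-06 = 2.854e-06 m.

value=2.854e-06 m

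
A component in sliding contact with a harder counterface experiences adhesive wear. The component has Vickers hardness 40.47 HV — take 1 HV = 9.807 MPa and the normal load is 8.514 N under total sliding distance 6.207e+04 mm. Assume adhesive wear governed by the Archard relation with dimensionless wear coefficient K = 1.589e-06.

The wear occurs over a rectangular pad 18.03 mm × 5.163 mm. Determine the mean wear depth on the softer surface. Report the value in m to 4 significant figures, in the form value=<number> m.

All working math maintains exact precision, and quoted intermediates are rounded; one last rounding to four significant digits.
Convert: Total distance L = 6.207e+04 mm = 62.07 m.
Convert: Hardness H = 40.47 HV × 9.807 MPa/HV = 396.9 MPa = 3.969e+08 Pa.
Convert: Pad sides 18.03 mm × 5.163 mm = 0.01803 m × 0.005163 m. Contact area A = 0.01803 m × 0.005163 m = 9.309e-05 m².
Restated in SI base units: W = 8.514 N, H = 3.969e+08 Pa, K = 1.589e-06.
Apply Archard: V = K·W·L/H = 1.589e-06 · 8.514 · 62.07 / 3.969e+08 = 2.116e-12 m³.
Wear depth h = V/A = 2.116e-12 / 9.309e-05 = 2.273e-08 m.

value=2.273e-08 m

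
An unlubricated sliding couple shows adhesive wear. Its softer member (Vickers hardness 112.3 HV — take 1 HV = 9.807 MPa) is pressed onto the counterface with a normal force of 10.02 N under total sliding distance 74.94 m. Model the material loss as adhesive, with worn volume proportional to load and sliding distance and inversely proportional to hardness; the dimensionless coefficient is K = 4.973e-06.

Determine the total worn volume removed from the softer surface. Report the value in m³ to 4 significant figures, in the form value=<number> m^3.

value=3.391e-12 m^3

Intermediates appear rounded, and all arithmetic carries full precision; one last rounding, at four significant digits.
Convert: Hardness H = 112.3 HV × 9.807 MPa/HV = 1101 MPa = 1.101e+09 Pa.
Expressed in SI base units: W = 10.02 N, H = 1.101e+09 Pa, K = 4.973e-06.
The Archard volume V = K·W·L/H = 4.973e-06 · 10.02 · 74.94 / 1.101e+09 = 3.391e-12 m³.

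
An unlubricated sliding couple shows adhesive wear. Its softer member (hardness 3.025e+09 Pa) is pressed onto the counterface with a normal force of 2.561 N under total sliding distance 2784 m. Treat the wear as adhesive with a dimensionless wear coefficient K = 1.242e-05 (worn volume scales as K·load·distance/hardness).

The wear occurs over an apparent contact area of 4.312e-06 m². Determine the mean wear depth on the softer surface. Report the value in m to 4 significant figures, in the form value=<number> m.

All arithmetic maintains full float precision — the intermediates are printed rounded, and one final rounding to four significant digits.
SI base units throughout: W = 2.561 N, H = 3.025e+09 Pa, K = 1.242e-05.
Volume removed: V = K·W·L/H = 1.242e-05 · 2.561 · 2784 / 3.025e+09 = 2.927e-11 m³.
Mean depth h = V/A = 2.927e-11 / 4.312e-06 = 6.789e-06 m.

value=6.789e-06 m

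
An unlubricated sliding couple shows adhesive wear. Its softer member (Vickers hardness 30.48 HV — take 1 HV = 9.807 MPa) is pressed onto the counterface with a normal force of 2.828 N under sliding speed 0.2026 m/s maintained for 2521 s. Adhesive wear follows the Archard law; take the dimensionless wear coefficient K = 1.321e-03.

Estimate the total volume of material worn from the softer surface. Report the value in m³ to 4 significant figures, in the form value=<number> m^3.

Each operation keeps full float precision; intermediate values are printed rounded, and rounded once at the end to four significant digits.
Sliding distance L = v·t = 0.2026 m/s × 2521 s = 510.8 m.
Hardness H = 30.48 HV × 9.807 MPa/HV = 298.9 MPa = 2.989e+08 Pa.
In SI base units: W = 2.828 N, H = 2.989e+08 Pa, K = 1.321e-03.
The Archard volume V = K·W·L/H = 1.321e-03 · 2.828 · 510.8 / 2.989e+08 = 6.383e-09 m³.

value=6.383e-09 m^3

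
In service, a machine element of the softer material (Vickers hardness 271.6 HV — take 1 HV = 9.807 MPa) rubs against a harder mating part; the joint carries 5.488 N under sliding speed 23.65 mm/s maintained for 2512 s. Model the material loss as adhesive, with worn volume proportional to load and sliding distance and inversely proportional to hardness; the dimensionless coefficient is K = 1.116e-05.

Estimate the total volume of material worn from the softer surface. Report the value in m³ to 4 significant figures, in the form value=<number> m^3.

value=1.366e-12 m^3

The intermediates are displayed rounded, and every step runs at exact precision; a single final rounding: 4 significant figures.
Convert: Sliding speed v = 23.65 mm/s = 0.02365 m/s. Distance L = v·t = 0.02365 m/s × 2512 s = 59.41 m.
Convert: Hardness H = 271.6 HV × 9.807 MPa/HV = 2664 MPa = 2.664e+09 Pa.
Restated in SI base units: W = 5.488 N, H = 2.664e+09 Pa, K = 1.116e-05.
Wear volume V = K·W·L/H = 1.116e-05 · 5.488 · 59.41 / 2.664e+09 = 1.366e-12 m³.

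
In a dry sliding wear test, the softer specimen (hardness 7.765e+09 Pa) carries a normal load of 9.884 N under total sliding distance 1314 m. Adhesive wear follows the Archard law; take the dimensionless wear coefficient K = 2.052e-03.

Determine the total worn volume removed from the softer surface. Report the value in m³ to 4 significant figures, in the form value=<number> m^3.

value=3.432e-09 m^3

The intermediates are displayed rounded. The algebra keeps full precision. Rounded just once: 4 significant figures.
Restated in SI base units: W = 9.884 N, H = 7.765e+09 Pa, K = 2.052e-03.
Archard relation: V = K·W·L/H = 2.052e-03 · 9.884 · 1314 / 7.765e+09 = 3.432e-09 m³.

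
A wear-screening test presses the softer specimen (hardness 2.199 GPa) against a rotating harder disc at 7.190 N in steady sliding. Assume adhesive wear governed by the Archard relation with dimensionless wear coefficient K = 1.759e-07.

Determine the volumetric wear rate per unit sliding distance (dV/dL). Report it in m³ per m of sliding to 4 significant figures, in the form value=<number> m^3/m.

Every step carries full precision. Intermediates appear rounded; a single final rounding to 4 significant figures.
Hardness H = 2.199 GPa = 2.199e+09 Pa.
In SI base units: W = 7.190 N, H = 2.199e+09 Pa, K = 1.759e-07.
Wear rate dV/dL = K·W/H, per unit distance: 1.759e-07 · 7.190 / 2.199e+09 = 5.751e-16 m³/m.

value=5.751e-16 m^3/m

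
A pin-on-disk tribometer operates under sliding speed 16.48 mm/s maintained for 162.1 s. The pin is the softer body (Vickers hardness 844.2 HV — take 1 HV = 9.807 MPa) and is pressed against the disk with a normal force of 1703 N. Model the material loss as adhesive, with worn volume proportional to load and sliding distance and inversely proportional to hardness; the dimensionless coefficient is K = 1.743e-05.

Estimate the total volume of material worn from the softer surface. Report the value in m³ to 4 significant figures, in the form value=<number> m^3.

Quoted intermediates are rounded, and each operation runs at full precision — a single final rounding to four significant figures.
Convert: Sliding speed v = 16.48 mm/s = 0.01648 m/s. Distance L = v·t = 0.01648 m/s × 162.1 s = 2.671 m.
Convert: Hardness H = 844.2 HV × 9.807 MPa/HV = 8279 MPa = 8.279e+09 Pa.
Collected in SI base units: W = 1703 N, H = 8.279e+09 Pa, K = 1.743e-05.
By Archard's law, V = K·W·L/H = 1.743e-05 · 1703 · 2.671 / 8.279e+09 = 9.578e-12 m³.

value=9.578e-12 m^3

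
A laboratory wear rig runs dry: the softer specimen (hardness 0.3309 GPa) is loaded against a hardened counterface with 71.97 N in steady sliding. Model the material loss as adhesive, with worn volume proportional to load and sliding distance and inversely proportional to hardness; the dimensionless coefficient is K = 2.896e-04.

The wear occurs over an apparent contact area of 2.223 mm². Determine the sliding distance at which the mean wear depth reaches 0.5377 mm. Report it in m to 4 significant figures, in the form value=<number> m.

Each operation carries full precision — quoted intermediates are rounded. Rounded once at the end: 4 significant figures.
Hardness H = 0.3309 GPa = 3.309e+08 Pa.
Contact area A = 2.223 mm² = 2.223e-06 m².
Depth limit h_lim = 0.5377 mm = 5.377e-04 m.
In SI base units: W = 71.97 N, H = 3.309e+08 Pa, K = 2.896e-04.
Volume at the limit: V_lim = h_lim·A = 5.377e-04 · 2.223e-06 = 1.195e-09 m³.
Sliding life L = V_lim·H/(K·W) = 1.195e-09 · 3.309e+08 / (2.896e-04 · 71.97) = 18.98 m.

value=18.98 m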